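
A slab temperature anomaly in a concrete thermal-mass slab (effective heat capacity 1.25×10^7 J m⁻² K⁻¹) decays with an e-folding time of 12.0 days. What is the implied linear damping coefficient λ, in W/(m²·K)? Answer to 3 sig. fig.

Areal heat capacity C = 1.25×10^7 J m⁻² K⁻¹ (given).
τ = 12.0 days = 1.04×10^6 s.
λ = C / τ = 1.25×10^7 / 1.04×10^6 = 12.1 W/(m²·K).

12.1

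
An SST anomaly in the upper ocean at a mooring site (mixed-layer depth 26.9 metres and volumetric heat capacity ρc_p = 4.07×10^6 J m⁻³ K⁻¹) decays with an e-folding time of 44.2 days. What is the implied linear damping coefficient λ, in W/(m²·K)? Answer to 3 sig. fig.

Areal heat capacity C = ρc_p × D = 4.07×10^6 × 26.9 = 1.09×10^8 J/(m²·K).
τ = 44.2 days = 3.82×10^6 s.
λ = C / τ = 1.09×10^8 / 3.82×10^6 = 28.7 W/(m²·K).

28.7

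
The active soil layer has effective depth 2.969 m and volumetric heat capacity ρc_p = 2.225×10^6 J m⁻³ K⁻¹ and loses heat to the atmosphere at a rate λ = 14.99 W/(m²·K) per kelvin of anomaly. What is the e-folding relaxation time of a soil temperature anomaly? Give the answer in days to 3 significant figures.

Areal heat capacity C = ρc_p × D = 2.225×10^6 × 2.969 = 6.61×10^6 J m⁻² K⁻¹.
Relaxation time τ = C / λ = 6.61×10^6 / 14.99 = 4.41×10^5 s.
In days: 4.41×10^5 s / (86400 s/day) = 5.10 days.

5.10 days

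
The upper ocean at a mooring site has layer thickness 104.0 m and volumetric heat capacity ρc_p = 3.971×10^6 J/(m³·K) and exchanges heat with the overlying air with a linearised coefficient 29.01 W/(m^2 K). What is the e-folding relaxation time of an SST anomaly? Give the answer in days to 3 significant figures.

165 days

Areal heat capacity C = ρc_p × D = 3.971×10^6 × 104.0 = 4.13×10^8 J/(m²·K).
Relaxation time τ = C / λ = 4.13×10^8 / 29.01 = 1.42×10^7 s.
In days: 1.42×10^7 s / (86400 s/day) = 165 days.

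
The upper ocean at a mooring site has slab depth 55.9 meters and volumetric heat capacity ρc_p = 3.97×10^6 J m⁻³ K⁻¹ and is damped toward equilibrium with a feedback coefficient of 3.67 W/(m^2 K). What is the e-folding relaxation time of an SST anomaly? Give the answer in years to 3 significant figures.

Areal heat capacity C = ρc_p × D = 3.97×10^6 × 55.9 = 2.22×10^8 J/(m²·K).
Relaxation time τ = C / λ = 2.22×10^8 / 3.67 = 6.05×10^7 s.
In years: 6.05×10^7 s / (3.156×10^7 s/year) = 1.92 years.

1.92 years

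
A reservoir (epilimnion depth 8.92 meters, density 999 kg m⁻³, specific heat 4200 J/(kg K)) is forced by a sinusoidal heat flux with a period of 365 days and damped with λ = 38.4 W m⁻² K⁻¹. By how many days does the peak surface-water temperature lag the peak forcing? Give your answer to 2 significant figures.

Areal heat capacity C = ρ c_p D = 999 × 4200 × 8.92 = 3.74×10^7 J/(m²·K).
ω = 2π / 3.15×10^7 s = 1.99×10^-7 s⁻¹.
Phase lag φ = arctan(Cω/λ) = arctan(7.46/38.4) = 0.192 rad.
Time lag = φ / ω = 0.192 / 1.99×10^-7 = 9.63×10^5 s = 11.1 days.

11 days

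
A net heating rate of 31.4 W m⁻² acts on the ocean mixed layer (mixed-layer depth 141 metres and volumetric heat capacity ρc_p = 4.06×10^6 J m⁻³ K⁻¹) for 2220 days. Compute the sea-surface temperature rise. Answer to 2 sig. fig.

Areal heat capacity C = ρc_p × D = 4.06×10^6 × 141 = 5.72×10^8 J m⁻² K⁻¹.
Net heat input Q = F Δt = 31.4 × (2220 days × 86400 s/day) = 6.02×10^9 J/m².
ΔT = Q / C = 6.02×10^9 / 5.72×10^8 = 10.5 K.

11 K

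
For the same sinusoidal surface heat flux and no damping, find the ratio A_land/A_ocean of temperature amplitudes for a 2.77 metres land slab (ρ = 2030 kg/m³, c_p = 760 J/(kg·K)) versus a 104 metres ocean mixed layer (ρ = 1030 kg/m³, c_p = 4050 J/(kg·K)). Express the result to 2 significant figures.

100

C_ocean = 1030 × 4050 × 104 = 4.34×10^8 J/(m²·K).
C_land = 2030 × 760 × 2.77 = 4.27×10^6 J/(m²·K).
Undamped amplitude ∝ 1/C, so A_land/A_ocean = C_ocean/C_land = 102.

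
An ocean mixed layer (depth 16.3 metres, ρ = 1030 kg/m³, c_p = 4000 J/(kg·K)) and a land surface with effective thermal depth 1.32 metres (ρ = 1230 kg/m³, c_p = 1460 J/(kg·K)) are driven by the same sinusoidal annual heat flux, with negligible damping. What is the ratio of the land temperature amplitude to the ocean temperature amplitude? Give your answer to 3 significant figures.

28.3

C_ocean = 1030 × 4000 × 16.3 = 6.72×10^7 J/(m²·K).
C_land = 1230 × 1460 × 1.32 = 2.37×10^6 J/(m²·K).
Undamped amplitude ∝ 1/C, so A_land/A_ocean = C_ocean/C_land = 28.3.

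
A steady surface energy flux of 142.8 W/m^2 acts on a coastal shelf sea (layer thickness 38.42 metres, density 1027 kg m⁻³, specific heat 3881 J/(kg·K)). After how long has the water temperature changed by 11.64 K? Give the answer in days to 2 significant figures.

Areal heat capacity C = ρ c_p D = 1027 × 3881 × 38.42 = 1.53×10^8 J/(m^2 K).
Time required: Δt = C ΔT / F = 1.53×10^8 × 11.64 / 142.8 = 1.25×10^7 s.
In days: 1.25×10^7 s / (86400 s/day) = 144 days.

140 days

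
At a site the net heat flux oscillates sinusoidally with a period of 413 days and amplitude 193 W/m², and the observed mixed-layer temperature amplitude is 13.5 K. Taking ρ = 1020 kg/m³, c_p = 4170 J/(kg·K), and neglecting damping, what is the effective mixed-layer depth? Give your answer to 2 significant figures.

19 m

ω = 2π / 3.57×10^7 s = 1.76×10^-7 s⁻¹.
Required C = F₀ / (A ω) = 193 / (13.5 × 1.76×10^-7) = 8.12×10^7 J/(m²·K).
D = C / (ρ c_p) = 8.12×10^7 / (1020 × 4170) = 19.1 m.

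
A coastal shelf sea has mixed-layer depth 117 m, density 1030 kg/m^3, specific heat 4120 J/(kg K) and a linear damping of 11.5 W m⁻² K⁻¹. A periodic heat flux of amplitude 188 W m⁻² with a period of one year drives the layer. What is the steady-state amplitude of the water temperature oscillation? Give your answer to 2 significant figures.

1.9 K

Areal heat capacity C = ρ c_p D = 1030 × 4120 × 117 = 4.97×10^8 J/(m^2 K).
Angular frequency ω = 2π / T = 2π / 3.15×10^7 s = 1.99×10^-7 s⁻¹.
√((Cω)² + λ²) = √((98.9)² + 11.5²) = 99.6 W/(m²·K).
Amplitude A = F₀ / √((Cω)²+λ²) = 188 / 99.6 = 1.89 K.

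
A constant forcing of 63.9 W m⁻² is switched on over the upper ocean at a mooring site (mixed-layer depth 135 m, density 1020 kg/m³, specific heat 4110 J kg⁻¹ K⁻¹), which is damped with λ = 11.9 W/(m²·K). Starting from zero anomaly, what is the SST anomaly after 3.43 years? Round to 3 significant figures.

4.82 K

Areal heat capacity C = ρ c_p D = 1020 × 4110 × 135 = 5.66×10^8 J m⁻² K⁻¹.
τ = C / λ = 5.66×10^8 / 11.9 = 4.76×10^7 s.
Equilibrium anomaly ΔT_eq = F / λ = 63.9 / 11.9 = 5.37 K.
t = 3.43 years = 1.08×10^8 s, so t/τ = 2.28.
ΔT(t) = ΔT_eq (1 − e^(−t/τ)) = 5.37 × (1 − e^−2.28) = 4.82 K.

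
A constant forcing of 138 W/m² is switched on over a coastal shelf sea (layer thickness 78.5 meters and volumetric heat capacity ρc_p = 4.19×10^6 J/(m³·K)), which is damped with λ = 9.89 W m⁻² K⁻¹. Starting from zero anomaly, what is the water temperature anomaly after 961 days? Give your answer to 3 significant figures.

Areal heat capacity C = ρc_p × D = 4.19×10^6 × 78.5 = 3.29×10^8 J/(m^2 K).
τ = C / λ = 3.29×10^8 / 9.89 = 3.33×10^7 s.
Equilibrium anomaly ΔT_eq = F / λ = 138 / 9.89 = 14.0 K.
t = 961 days = 8.30×10^7 s, so t/τ = 2.50.
ΔT(t) = ΔT_eq (1 − e^(−t/τ)) = 14.0 × (1 − e^−2.50) = 12.8 K.

12.8 K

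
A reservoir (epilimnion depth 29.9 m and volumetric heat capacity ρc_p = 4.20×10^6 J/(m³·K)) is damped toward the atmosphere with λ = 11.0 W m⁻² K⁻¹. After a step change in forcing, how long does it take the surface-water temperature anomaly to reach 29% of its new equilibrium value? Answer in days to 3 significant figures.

Areal heat capacity C = ρc_p × D = 4.20×10^6 × 29.9 = 1.26×10^8 J/(m^2 K).
τ = C / λ = 1.26×10^8 / 11.0 = 1.14×10^7 s.
Fraction reached: 1 − e^(−t/τ) = 0.29 ⇒ t = −τ ln(1 − 0.29) = τ × 0.342.
t = 3.91×10^6 s = 45.3 days.

45.3 days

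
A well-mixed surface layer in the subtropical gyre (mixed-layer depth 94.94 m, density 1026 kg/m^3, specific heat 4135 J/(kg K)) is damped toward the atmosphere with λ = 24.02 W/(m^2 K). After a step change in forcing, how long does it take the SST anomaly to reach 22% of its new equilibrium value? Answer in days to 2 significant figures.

Areal heat capacity C = ρ c_p D = 1026 × 4135 × 94.94 = 4.03×10^8 J/(m^2 K).
τ = C / λ = 4.03×10^8 / 24.02 = 1.68×10^7 s.
Fraction reached: 1 − e^(−t/τ) = 0.22 ⇒ t = −τ ln(1 − 0.22) = τ × 0.248.
t = 4.17×10^6 s = 48.2 days.

48 days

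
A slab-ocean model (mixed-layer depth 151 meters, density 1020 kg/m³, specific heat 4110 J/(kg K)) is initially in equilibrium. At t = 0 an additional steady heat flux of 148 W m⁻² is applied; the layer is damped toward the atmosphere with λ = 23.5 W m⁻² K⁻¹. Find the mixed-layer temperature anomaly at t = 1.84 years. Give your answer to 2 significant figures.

5.6 K

Areal heat capacity C = ρ c_p D = 1020 × 4110 × 151 = 6.33×10^8 J/(m²·K).
τ = C / λ = 6.33×10^8 / 23.5 = 2.69×10^7 s.
Equilibrium anomaly ΔT_eq = F / λ = 148 / 23.5 = 6.30 K.
t = 1.84 years = 5.81×10^7 s, so t/τ = 2.16.
ΔT(t) = ΔT_eq (1 − e^(−t/τ)) = 6.30 × (1 − e^−2.16) = 5.57 K.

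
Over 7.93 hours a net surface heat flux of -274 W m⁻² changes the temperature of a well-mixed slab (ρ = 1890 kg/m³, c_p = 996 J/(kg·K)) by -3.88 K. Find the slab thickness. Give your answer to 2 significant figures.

Heat input Q = F Δt = -274 × 28500 s = -7.82×10^6 J/m².
Required areal heat capacity C = Q / ΔT = 2.02×10^6 J/(m²·K).
Depth D = C / (ρ c_p) = 2.02×10^6 / (1890 × 996) = 1.07 m.

1.1 m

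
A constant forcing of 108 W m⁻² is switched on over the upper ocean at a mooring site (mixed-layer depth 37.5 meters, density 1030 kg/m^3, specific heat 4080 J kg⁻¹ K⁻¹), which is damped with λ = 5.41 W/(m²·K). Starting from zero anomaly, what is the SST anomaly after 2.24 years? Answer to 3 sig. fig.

18.2 K

Areal heat capacity C = ρ c_p D = 1030 × 4080 × 37.5 = 1.58×10^8 J/(m²·K).
τ = C / λ = 1.58×10^8 / 5.41 = 2.91×10^7 s.
Equilibrium anomaly ΔT_eq = F / λ = 108 / 5.41 = 20.0 K.
t = 2.24 years = 7.07×10^7 s, so t/τ = 2.43.
ΔT(t) = ΔT_eq (1 − e^(−t/τ)) = 20.0 × (1 − e^−2.43) = 18.2 K.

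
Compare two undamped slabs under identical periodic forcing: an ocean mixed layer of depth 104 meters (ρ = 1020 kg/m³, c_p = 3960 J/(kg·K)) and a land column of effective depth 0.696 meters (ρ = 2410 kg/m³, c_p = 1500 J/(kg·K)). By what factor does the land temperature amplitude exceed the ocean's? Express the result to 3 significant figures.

167

C_ocean = 1020 × 3960 × 104 = 4.20×10^8 J/(m²·K).
C_land = 2410 × 1500 × 0.696 = 2.52×10^6 J/(m²·K).
Undamped amplitude ∝ 1/C, so A_land/A_ocean = C_ocean/C_land = 167.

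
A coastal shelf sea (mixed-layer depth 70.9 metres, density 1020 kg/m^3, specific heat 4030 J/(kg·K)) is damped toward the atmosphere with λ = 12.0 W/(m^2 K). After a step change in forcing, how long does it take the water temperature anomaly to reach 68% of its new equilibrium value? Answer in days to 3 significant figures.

320 days

Areal heat capacity C = ρ c_p D = 1020 × 4030 × 70.9 = 2.91×10^8 J/(m^2 K).
τ = C / λ = 2.91×10^8 / 12.0 = 2.43×10^7 s.
Fraction reached: 1 − e^(−t/τ) = 0.68 ⇒ t = −τ ln(1 − 0.68) = τ × 1.14.
t = 2.77×10^7 s = 320 days.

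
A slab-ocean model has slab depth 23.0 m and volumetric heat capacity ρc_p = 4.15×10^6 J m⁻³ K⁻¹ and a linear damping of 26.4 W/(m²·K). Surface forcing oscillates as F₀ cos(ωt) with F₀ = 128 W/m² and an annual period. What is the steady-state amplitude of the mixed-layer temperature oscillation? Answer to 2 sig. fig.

3.9 K

Areal heat capacity C = ρc_p × D = 4.15×10^6 × 23.0 = 9.55×10^7 J/(m^2 K).
Angular frequency ω = 2π / T = 2π / 3.15×10^7 s = 1.99×10^-7 s⁻¹.
√((Cω)² + λ²) = √((19.0)² + 26.4²) = 32.5 W/(m²·K).
Amplitude A = F₀ / √((Cω)²+λ²) = 128 / 32.5 = 3.93 K.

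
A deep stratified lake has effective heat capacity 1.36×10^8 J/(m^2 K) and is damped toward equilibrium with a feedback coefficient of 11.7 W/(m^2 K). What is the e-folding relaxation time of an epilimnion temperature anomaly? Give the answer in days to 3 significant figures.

135 days

Areal heat capacity C = 1.36×10^8 J/(m^2 K) (given).
Relaxation time τ = C / λ = 1.36×10^8 / 11.7 = 1.16×10^7 s.
In days: 1.16×10^7 s / (86400 s/day) = 135 days.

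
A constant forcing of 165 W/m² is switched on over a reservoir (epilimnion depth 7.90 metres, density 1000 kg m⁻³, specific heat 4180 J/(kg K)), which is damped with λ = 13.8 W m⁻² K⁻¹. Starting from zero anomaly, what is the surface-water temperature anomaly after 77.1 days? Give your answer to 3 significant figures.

11.2 K

Areal heat capacity C = ρ c_p D = 1000 × 4180 × 7.90 = 3.30×10^7 J m⁻² K⁻¹.
τ = C / λ = 3.30×10^7 / 13.8 = 2.39×10^6 s.
Equilibrium anomaly ΔT_eq = F / λ = 165 / 13.8 = 12.0 K.
t = 77.1 days = 6.66×10^6 s, so t/τ = 2.78.
ΔT(t) = ΔT_eq (1 − e^(−t/τ)) = 12.0 × (1 − e^−2.78) = 11.2 K.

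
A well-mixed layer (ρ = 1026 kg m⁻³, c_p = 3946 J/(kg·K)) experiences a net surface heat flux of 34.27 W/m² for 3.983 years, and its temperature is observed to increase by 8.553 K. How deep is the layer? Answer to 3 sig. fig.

124 m

Heat input Q = F Δt = 34.27 × 1.26×10^8 s = 4.31×10^9 J/m².
Required areal heat capacity C = Q / ΔT = 5.04×10^8 J/(m²·K).
Depth D = C / (ρ c_p) = 5.04×10^8 / (1026 × 3946) = 124 m.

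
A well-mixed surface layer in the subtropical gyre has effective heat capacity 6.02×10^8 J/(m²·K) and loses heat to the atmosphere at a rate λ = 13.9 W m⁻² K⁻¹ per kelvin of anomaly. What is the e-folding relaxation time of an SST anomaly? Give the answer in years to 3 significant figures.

Areal heat capacity C = 6.02×10^8 J/(m²·K) (given).
Relaxation time τ = C / λ = 6.02×10^8 / 13.9 = 4.33×10^7 s.
In years: 4.33×10^7 s / (3.156×10^7 s/year) = 1.37 years.

1.37 years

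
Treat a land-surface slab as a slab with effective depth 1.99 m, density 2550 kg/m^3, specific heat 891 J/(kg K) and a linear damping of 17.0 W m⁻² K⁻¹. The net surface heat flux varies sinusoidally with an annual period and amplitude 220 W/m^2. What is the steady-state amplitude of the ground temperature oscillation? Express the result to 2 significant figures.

Areal heat capacity C = ρ c_p D = 2550 × 891 × 1.99 = 4.52×10^6 J/(m²·K).
Angular frequency ω = 2π / T = 2π / 3.15×10^7 s = 1.99×10^-7 s⁻¹.
√((Cω)² + λ²) = √((0.901)² + 17.0²) = 17.0 W/(m²·K).
Amplitude A = F₀ / √((Cω)²+λ²) = 220 / 17.0 = 12.9 K.

13 K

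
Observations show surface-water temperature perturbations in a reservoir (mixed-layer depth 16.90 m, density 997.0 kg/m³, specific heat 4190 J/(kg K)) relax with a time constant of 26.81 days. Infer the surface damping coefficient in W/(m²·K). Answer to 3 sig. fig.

Areal heat capacity C = ρ c_p D = 997.0 × 4190 × 16.90 = 7.06×10^7 J/(m²·K).
τ = 26.81 days = 2.32×10^6 s.
λ = C / τ = 7.06×10^7 / 2.32×10^6 = 30.5 W/(m²·K).

30.5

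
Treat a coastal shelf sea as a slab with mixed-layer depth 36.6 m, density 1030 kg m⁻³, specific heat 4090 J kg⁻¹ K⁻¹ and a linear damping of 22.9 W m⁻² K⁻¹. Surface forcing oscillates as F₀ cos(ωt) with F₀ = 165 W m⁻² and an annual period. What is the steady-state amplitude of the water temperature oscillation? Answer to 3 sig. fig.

Areal heat capacity C = ρ c_p D = 1030 × 4090 × 36.6 = 1.54×10^8 J m⁻² K⁻¹.
Angular frequency ω = 2π / T = 2π / 3.15×10^7 s = 1.99×10^-7 s⁻¹.
√((Cω)² + λ²) = √((30.7)² + 22.9²) = 38.3 W/(m²·K).
Amplitude A = F₀ / √((Cω)²+λ²) = 165 / 38.3 = 4.31 K.

4.31 K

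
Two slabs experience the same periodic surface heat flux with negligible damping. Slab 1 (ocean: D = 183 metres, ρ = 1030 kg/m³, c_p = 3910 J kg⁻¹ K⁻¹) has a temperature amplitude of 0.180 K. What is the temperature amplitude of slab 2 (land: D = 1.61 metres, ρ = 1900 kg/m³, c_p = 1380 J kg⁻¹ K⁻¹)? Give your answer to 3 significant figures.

C_ocean = 7.37×10^8 J/(m²·K); C_land = 4.22×10^6 J/(m²·K).
A ∝ 1/C ⇒ A_land = A_ocean × C_ocean/C_land = 0.180 × 175 = 31.4 K.

31.4 K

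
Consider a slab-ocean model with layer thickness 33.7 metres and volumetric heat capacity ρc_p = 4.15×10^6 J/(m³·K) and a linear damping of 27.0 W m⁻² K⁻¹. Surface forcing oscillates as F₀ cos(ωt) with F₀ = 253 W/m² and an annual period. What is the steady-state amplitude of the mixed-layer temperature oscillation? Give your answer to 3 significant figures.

Areal heat capacity C = ρc_p × D = 4.15×10^6 × 33.7 = 1.40×10^8 J/(m^2 K).
Angular frequency ω = 2π / T = 2π / 3.15×10^7 s = 1.99×10^-7 s⁻¹.
√((Cω)² + λ²) = √((27.9)² + 27.0²) = 38.8 W/(m²·K).
Amplitude A = F₀ / √((Cω)²+λ²) = 253 / 38.8 = 6.52 K.

6.52 K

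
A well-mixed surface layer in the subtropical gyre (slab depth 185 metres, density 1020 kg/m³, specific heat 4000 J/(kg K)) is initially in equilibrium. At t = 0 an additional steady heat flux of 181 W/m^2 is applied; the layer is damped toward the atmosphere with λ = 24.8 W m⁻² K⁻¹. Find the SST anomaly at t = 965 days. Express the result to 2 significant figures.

Areal heat capacity C = ρ c_p D = 1020 × 4000 × 185 = 7.55×10^8 J/(m²·K).
τ = C / λ = 7.55×10^8 / 24.8 = 3.04×10^7 s.
Equilibrium anomaly ΔT_eq = F / λ = 181 / 24.8 = 7.30 K.
t = 965 days = 8.34×10^7 s, so t/τ = 2.74.
ΔT(t) = ΔT_eq (1 − e^(−t/τ)) = 7.30 × (1 − e^−2.74) = 6.83 K.

6.8 K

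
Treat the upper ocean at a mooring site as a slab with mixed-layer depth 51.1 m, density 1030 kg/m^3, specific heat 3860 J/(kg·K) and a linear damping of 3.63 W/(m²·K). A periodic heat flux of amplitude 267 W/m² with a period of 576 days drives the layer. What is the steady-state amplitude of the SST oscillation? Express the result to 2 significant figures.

10 K

Areal heat capacity C = ρ c_p D = 1030 × 3860 × 51.1 = 2.03×10^8 J m⁻² K⁻¹.
Angular frequency ω = 2π / T = 2π / 4.98×10^7 s = 1.26×10^-7 s⁻¹.
√((Cω)² + λ²) = √((25.7)² + 3.63²) = 25.9 W/(m²·K).
Amplitude A = F₀ / √((Cω)²+λ²) = 267 / 25.9 = 10.3 K.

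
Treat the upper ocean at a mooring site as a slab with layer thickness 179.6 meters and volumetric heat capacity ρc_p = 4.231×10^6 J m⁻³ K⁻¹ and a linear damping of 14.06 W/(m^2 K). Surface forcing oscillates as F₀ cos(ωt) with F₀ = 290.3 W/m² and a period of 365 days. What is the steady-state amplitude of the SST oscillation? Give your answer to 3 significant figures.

1.91 K

Areal heat capacity C = ρc_p × D = 4.231×10^6 × 179.6 = 7.60×10^8 J m⁻² K⁻¹.
Angular frequency ω = 2π / T = 2π / 3.15×10^7 s = 1.99×10^-7 s⁻¹.
√((Cω)² + λ²) = √((151)² + 14.06²) = 152 W/(m²·K).
Amplitude A = F₀ / √((Cω)²+λ²) = 290.3 / 152 = 1.91 K.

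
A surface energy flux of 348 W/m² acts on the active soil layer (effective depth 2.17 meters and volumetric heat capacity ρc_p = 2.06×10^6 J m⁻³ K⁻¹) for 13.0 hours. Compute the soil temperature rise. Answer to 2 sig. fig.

3.6 K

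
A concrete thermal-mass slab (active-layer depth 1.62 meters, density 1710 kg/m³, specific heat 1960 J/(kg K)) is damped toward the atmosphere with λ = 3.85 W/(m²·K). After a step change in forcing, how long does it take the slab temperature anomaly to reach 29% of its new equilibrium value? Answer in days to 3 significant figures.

5.59 days

Areal heat capacity C = ρ c_p D = 1710 × 1960 × 1.62 = 5.43×10^6 J m⁻² K⁻¹.
τ = C / λ = 5.43×10^6 / 3.85 = 1.41×10^6 s.
Fraction reached: 1 − e^(−t/τ) = 0.29 ⇒ t = −τ ln(1 − 0.29) = τ × 0.342.
t = 4.83×10^5 s = 5.59 days.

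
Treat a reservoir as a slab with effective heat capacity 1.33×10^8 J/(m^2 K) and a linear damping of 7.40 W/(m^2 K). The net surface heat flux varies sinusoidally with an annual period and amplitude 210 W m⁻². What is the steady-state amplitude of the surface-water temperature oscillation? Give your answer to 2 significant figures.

7.6 K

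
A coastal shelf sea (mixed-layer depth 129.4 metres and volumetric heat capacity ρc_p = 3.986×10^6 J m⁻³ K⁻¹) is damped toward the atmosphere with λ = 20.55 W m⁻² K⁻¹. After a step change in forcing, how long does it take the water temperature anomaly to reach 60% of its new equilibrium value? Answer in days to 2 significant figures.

Areal heat capacity C = ρc_p × D = 3.986×10^6 × 129.4 = 5.16×10^8 J m⁻² K⁻¹.
τ = C / λ = 5.16×10^8 / 20.55 = 2.51×10^7 s.
Fraction reached: 1 − e^(−t/τ) = 0.60 ⇒ t = −τ ln(1 − 0.60) = τ × 0.916.
t = 2.30×10^7 s = 266 days.

270 days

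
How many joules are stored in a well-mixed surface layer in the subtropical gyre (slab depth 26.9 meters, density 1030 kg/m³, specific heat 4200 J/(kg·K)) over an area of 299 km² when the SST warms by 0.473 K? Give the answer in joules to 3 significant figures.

1.65×10^16 J

Areal heat capacity C = ρ c_p D = 1030 × 4200 × 26.9 = 1.16×10^8 J/(m²·K).
Heat per unit area: q = C ΔT = 1.16×10^8 × 0.473 = 5.50×10^7 J/m².
Total heat: Q = q × A = 5.50×10^7 × (299 × 10⁶ m²) = 1.65×10^16 J.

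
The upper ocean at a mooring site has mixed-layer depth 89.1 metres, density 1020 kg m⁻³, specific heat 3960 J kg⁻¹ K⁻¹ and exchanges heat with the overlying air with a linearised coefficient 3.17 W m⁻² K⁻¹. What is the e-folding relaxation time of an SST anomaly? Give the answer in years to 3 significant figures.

Areal heat capacity C = ρ c_p D = 1020 × 3960 × 89.1 = 3.60×10^8 J m⁻² K⁻¹.
Relaxation time τ = C / λ = 3.60×10^8 / 3.17 = 1.14×10^8 s.
In years: 1.14×10^8 s / (3.156×10^7 s/year) = 3.60 years.

3.60 years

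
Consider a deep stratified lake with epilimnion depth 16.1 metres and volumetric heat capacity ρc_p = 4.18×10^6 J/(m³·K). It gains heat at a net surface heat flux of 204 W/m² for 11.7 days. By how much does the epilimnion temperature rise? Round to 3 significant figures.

3.06 K

Areal heat capacity C = ρc_p × D = 4.18×10^6 × 16.1 = 6.73×10^7 J/(m²·K).
Net heat input Q = F Δt = 204 × (11.7 days × 86400 s/day) = 2.06×10^8 J/m².
ΔT = Q / C = 2.06×10^8 / 6.73×10^7 = 3.06 K.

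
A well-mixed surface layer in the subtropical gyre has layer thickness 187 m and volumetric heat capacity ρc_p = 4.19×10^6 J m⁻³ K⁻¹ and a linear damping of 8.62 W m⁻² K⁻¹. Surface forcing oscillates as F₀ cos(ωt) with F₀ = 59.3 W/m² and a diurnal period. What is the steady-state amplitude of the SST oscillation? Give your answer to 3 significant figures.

Areal heat capacity C = ρc_p × D = 4.19×10^6 × 187 = 7.84×10^8 J m⁻² K⁻¹.
Angular frequency ω = 2π / T = 2π / 86400 s = 7.27×10^-5 s⁻¹.
√((Cω)² + λ²) = √((57000)² + 8.62²) = 57000 W/(m²·K).
Amplitude A = F₀ / √((Cω)²+λ²) = 59.3 / 57000 = 0.00104 K.

0.00104 K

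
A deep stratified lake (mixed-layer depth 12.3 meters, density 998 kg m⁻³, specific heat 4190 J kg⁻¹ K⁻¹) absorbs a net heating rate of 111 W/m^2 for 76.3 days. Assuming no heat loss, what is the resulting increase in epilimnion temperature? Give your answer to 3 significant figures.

14.2 K

Areal heat capacity C = ρ c_p D = 998 × 4190 × 12.3 = 5.14×10^7 J m⁻² K⁻¹.
Net heat input Q = F Δt = 111 × (76.3 days × 86400 s/day) = 7.32×10^8 J/m².
ΔT = Q / C = 7.32×10^8 / 5.14×10^7 = 14.2 K.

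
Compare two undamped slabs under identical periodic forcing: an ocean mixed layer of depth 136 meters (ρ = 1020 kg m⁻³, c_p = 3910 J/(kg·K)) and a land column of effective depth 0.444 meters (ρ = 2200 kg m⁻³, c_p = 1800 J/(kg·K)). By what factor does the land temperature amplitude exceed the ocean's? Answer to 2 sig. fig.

C_ocean = 1020 × 3910 × 136 = 5.42×10^8 J/(m²·K).
C_land = 2200 × 1800 × 0.444 = 1.76×10^6 J/(m²·K).
Undamped amplitude ∝ 1/C, so A_land/A_ocean = C_ocean/C_land = 308.

310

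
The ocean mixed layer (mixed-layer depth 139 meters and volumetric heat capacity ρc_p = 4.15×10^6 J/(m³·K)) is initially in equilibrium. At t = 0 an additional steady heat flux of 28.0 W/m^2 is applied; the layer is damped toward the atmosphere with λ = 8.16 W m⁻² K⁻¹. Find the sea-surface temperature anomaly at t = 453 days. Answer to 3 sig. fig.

Areal heat capacity C = ρc_p × D = 4.15×10^6 × 139 = 5.77×10^8 J/(m²·K).
τ = C / λ = 5.77×10^8 / 8.16 = 7.07×10^7 s.
Equilibrium anomaly ΔT_eq = F / λ = 28.0 / 8.16 = 3.43 K.
t = 453 days = 3.91×10^7 s, so t/τ = 0.554.
ΔT(t) = ΔT_eq (1 − e^(−t/τ)) = 3.43 × (1 − e^−0.554) = 1.46 K.

1.46 K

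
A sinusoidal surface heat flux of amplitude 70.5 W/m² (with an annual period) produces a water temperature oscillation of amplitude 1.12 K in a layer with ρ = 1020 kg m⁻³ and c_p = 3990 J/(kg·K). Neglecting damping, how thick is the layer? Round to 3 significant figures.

ω = 2π / 3.15×10^7 s = 1.99×10^-7 s⁻¹.
Required C = F₀ / (A ω) = 70.5 / (1.12 × 1.99×10^-7) = 3.16×10^8 J/(m²·K).
D = C / (ρ c_p) = 3.16×10^8 / (1020 × 3990) = 77.6 m.

77.6 m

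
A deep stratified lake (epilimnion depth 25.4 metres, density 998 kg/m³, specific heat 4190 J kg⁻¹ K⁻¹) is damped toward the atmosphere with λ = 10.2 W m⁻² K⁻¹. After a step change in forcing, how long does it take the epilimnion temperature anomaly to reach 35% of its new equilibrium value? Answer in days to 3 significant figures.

Areal heat capacity C = ρ c_p D = 998 × 4190 × 25.4 = 1.06×10^8 J/(m²·K).
τ = C / λ = 1.06×10^8 / 10.2 = 1.04×10^7 s.
Fraction reached: 1 − e^(−t/τ) = 0.35 ⇒ t = −τ ln(1 − 0.35) = τ × 0.431.
t = 4.49×10^6 s = 51.9 days.

51.9 days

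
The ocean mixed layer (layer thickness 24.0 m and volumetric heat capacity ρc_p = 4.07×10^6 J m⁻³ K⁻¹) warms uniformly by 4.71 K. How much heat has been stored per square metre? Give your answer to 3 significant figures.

Areal heat capacity C = ρc_p × D = 4.07×10^6 × 24.0 = 9.77×10^7 J/(m^2 K).
ΔQ = C ΔT = 9.77×10^7 × 4.71 = 4.60×10^8 J/m².

4.60×10^8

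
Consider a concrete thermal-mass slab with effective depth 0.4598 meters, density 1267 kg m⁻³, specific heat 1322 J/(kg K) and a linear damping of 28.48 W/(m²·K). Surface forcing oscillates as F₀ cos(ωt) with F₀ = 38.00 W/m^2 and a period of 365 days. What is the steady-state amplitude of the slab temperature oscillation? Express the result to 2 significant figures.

1.3 K

Areal heat capacity C = ρ c_p D = 1267 × 1322 × 0.4598 = 7.70×10^5 J m⁻² K⁻¹.
Angular frequency ω = 2π / T = 2π / 3.15×10^7 s = 1.99×10^-7 s⁻¹.
√((Cω)² + λ²) = √((0.153)² + 28.48²) = 28.5 W/(m²·K).
Amplitude A = F₀ / √((Cω)²+λ²) = 38.00 / 28.5 = 1.33 K.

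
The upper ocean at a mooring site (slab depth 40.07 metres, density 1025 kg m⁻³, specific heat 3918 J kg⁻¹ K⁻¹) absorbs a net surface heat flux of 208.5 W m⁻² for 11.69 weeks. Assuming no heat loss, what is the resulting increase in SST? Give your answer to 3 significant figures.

9.16 K

Areal heat capacity C = ρ c_p D = 1025 × 3918 × 40.07 = 1.61×10^8 J/(m²·K).
Net heat input Q = F Δt = 208.5 × (11.69 weeks × 6.048×10^5 s/week) = 1.47×10^9 J/m².
ΔT = Q / C = 1.47×10^9 / 1.61×10^8 = 9.16 K.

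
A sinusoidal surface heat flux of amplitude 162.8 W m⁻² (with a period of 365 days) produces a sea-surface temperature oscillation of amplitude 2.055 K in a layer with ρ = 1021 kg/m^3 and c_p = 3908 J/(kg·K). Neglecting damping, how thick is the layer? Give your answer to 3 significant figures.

ω = 2π / 3.15×10^7 s = 1.99×10^-7 s⁻¹.
Required C = F₀ / (A ω) = 162.8 / (2.055 × 1.99×10^-7) = 3.98×10^8 J/(m²·K).
D = C / (ρ c_p) = 3.98×10^8 / (1021 × 3908) = 99.7 m.

99.7 m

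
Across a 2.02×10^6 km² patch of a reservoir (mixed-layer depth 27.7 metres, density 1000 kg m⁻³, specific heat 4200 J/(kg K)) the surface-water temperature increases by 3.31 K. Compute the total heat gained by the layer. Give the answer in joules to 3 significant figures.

Areal heat capacity C = ρ c_p D = 1000 × 4200 × 27.7 = 1.16×10^8 J/(m²·K).
Heat per unit area: q = C ΔT = 1.16×10^8 × 3.31 = 3.85×10^8 J/m².
Total heat: Q = q × A = 3.85×10^8 × (2.02×10^6 × 10⁶ m²) = 7.78×10^20 J.

7.78×10^20 J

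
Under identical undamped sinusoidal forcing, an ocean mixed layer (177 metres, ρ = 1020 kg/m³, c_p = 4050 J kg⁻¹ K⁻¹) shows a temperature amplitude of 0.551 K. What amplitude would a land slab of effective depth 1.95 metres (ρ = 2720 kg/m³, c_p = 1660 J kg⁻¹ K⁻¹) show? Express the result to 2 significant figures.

C_ocean = 7.31×10^8 J/(m²·K); C_land = 8.80×10^6 J/(m²·K).
A ∝ 1/C ⇒ A_land = A_ocean × C_ocean/C_land = 0.551 × 83.0 = 45.8 K.

46 K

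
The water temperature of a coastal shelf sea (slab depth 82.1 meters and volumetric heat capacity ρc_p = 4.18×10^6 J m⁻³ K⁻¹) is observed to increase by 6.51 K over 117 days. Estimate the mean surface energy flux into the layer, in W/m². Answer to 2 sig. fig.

220

Areal heat capacity C = ρc_p × D = 4.18×10^6 × 82.1 = 3.43×10^8 J m⁻² K⁻¹.
Required heat per unit area: Q = C ΔT = 3.43×10^8 × 6.51 = 2.23×10^9 J/m².
Flux F = Q / Δt = 2.23×10^9 / 1.01×10^7 s = 221 W/m².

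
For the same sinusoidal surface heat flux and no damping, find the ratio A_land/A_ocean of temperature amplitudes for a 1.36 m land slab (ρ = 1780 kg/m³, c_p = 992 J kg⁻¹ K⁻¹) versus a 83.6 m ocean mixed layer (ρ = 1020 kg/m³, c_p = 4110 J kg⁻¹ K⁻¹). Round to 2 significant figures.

C_ocean = 1020 × 4110 × 83.6 = 3.50×10^8 J/(m²·K).
C_land = 1780 × 992 × 1.36 = 2.40×10^6 J/(m²·K).
Undamped amplitude ∝ 1/C, so A_land/A_ocean = C_ocean/C_land = 146.

150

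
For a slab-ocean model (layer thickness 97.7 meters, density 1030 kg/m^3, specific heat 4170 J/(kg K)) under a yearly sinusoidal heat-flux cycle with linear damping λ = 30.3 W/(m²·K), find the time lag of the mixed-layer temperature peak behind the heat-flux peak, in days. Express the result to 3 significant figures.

71.1 days

Areal heat capacity C = ρ c_p D = 1030 × 4170 × 97.7 = 4.20×10^8 J/(m²·K).
ω = 2π / 3.15×10^7 s = 1.99×10^-7 s⁻¹.
Phase lag φ = arctan(Cω/λ) = arctan(83.6/30.3) = 1.22 rad.
Time lag = φ / ω = 1.22 / 1.99×10^-7 = 6.14×10^6 s = 71.1 days.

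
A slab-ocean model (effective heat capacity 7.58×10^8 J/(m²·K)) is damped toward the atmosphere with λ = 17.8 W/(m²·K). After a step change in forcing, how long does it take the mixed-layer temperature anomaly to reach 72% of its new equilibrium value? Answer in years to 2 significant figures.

Areal heat capacity C = 7.58×10^8 J/(m²·K) (given).
τ = C / λ = 7.58×10^8 / 17.8 = 4.26×10^7 s.
Fraction reached: 1 − e^(−t/τ) = 0.72 ⇒ t = −τ ln(1 − 0.72) = τ × 1.27.
t = 5.42×10^7 s = 1.72 years.

1.7 years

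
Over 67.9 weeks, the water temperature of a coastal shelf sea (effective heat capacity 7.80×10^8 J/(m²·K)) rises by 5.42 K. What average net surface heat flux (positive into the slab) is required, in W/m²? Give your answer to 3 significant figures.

103

Areal heat capacity C = 7.80×10^8 J/(m²·K) (given).
Required heat per unit area: Q = C ΔT = 7.80×10^8 × 5.42 = 4.23×10^9 J/m².
Flux F = Q / Δt = 4.23×10^9 / 4.11×10^7 s = 103 W/m².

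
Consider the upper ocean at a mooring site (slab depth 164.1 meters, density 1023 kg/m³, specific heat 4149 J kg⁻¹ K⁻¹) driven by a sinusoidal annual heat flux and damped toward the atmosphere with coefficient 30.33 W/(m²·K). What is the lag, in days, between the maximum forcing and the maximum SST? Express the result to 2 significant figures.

79 days

Areal heat capacity C = ρ c_p D = 1023 × 4149 × 164.1 = 6.97×10^8 J m⁻² K⁻¹.
ω = 2π / 3.15×10^7 s = 1.99×10^-7 s⁻¹.
Phase lag φ = arctan(Cω/λ) = arctan(139/30.33) = 1.36 rad.
Time lag = φ / ω = 1.36 / 1.99×10^-7 = 6.80×10^6 s = 78.8 days.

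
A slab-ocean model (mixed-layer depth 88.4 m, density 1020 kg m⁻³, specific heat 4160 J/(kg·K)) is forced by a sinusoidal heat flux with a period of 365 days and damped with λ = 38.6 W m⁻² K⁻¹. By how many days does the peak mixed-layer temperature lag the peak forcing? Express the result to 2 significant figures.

Areal heat capacity C = ρ c_p D = 1020 × 4160 × 88.4 = 3.75×10^8 J/(m^2 K).
ω = 2π / 3.15×10^7 s = 1.99×10^-7 s⁻¹.
Phase lag φ = arctan(Cω/λ) = arctan(74.7/38.6) = 1.09 rad.
Time lag = φ / ω = 1.09 / 1.99×10^-7 = 5.49×10^6 s = 63.6 days.

64 days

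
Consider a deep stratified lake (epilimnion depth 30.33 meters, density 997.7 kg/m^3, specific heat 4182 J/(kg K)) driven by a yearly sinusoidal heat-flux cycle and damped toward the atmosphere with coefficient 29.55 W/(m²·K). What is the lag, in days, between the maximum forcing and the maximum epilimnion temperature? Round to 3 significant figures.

41.0 days

Areal heat capacity C = ρ c_p D = 997.7 × 4182 × 30.33 = 1.27×10^8 J/(m^2 K).
ω = 2π / 3.15×10^7 s = 1.99×10^-7 s⁻¹.
Phase lag φ = arctan(Cω/λ) = arctan(25.2/29.55) = 0.706 rad.
Time lag = φ / ω = 0.706 / 1.99×10^-7 = 3.55×10^6 s = 41.0 days.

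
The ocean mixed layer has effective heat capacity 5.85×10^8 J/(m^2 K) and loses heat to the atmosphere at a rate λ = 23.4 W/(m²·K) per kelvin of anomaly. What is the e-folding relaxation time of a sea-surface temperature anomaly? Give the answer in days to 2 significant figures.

Areal heat capacity C = 5.85×10^8 J/(m^2 K) (given).
Relaxation time τ = C / λ = 5.85×10^8 / 23.4 = 2.50×10^7 s.
In days: 2.50×10^7 s / (86400 s/day) = 289 days.

290 days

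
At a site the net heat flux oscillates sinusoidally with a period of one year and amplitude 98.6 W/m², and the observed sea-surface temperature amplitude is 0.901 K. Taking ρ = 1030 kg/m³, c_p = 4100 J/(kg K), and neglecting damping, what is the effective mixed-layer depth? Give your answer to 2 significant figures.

130 m

ω = 2π / 3.15×10^7 s = 1.99×10^-7 s⁻¹.
Required C = F₀ / (A ω) = 98.6 / (0.901 × 1.99×10^-7) = 5.49×10^8 J/(m²·K).
D = C / (ρ c_p) = 5.49×10^8 / (1030 × 4100) = 130 m.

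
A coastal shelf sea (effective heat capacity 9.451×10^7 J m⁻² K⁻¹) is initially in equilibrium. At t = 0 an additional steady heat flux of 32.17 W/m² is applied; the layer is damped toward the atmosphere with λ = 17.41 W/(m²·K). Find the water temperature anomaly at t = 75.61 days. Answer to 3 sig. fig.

1.29 K

Areal heat capacity C = 9.451×10^7 J m⁻² K⁻¹ (given).
τ = C / λ = 9.45×10^7 / 17.41 = 5.43×10^6 s.
Equilibrium anomaly ΔT_eq = F / λ = 32.17 / 17.41 = 1.85 K.
t = 75.61 days = 6.53×10^6 s, so t/τ = 1.20.
ΔT(t) = ΔT_eq (1 − e^(−t/τ)) = 1.85 × (1 − e^−1.20) = 1.29 K.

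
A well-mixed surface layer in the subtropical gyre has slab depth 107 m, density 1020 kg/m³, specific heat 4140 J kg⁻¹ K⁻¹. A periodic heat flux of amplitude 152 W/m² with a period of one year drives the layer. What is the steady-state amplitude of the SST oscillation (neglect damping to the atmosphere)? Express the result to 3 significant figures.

Areal heat capacity C = ρ c_p D = 1020 × 4140 × 107 = 4.52×10^8 J m⁻² K⁻¹.
Angular frequency ω = 2π / T = 2π / 3.15×10^7 s = 1.99×10^-7 s⁻¹.
Cω = 4.52×10^8 × 1.99×10^-7 = 90.0 W/(m²·K).
Amplitude A = F₀ / (Cω) = 152 / 90.0 = 1.69 K.

1.69 K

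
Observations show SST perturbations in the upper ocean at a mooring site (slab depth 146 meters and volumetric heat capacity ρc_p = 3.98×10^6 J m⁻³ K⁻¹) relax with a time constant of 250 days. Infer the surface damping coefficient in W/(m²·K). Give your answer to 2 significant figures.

Areal heat capacity C = ρc_p × D = 3.98×10^6 × 146 = 5.81×10^8 J/(m^2 K).
τ = 250 days = 2.16×10^7 s.
λ = C / τ = 5.81×10^8 / 2.16×10^7 = 26.9 W/(m²·K).

27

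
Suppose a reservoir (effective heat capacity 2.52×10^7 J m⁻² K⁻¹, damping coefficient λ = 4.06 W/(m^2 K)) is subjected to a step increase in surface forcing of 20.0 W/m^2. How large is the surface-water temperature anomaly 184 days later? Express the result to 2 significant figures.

Areal heat capacity C = 2.52×10^7 J m⁻² K⁻¹ (given).
τ = C / λ = 2.52×10^7 / 4.06 = 6.21×10^6 s.
Equilibrium anomaly ΔT_eq = F / λ = 20.0 / 4.06 = 4.93 K.
t = 184 days = 1.59×10^7 s, so t/τ = 2.56.
ΔT(t) = ΔT_eq (1 − e^(−t/τ)) = 4.93 × (1 − e^−2.56) = 4.55 K.

4.5 K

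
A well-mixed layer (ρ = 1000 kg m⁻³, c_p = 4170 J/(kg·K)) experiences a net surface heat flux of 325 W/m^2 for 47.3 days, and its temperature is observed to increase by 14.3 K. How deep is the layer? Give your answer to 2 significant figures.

22 m

Heat input Q = F Δt = 325 × 4.09×10^6 s = 1.33×10^9 J/m².
Required areal heat capacity C = Q / ΔT = 9.29×10^7 J/(m²·K).
Depth D = C / (ρ c_p) = 9.29×10^7 / (1000 × 4170) = 22.3 m.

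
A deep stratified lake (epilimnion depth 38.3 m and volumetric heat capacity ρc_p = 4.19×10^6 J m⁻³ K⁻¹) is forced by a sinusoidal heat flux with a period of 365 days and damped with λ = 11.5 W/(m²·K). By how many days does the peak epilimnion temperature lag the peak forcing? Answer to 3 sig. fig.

71.2 days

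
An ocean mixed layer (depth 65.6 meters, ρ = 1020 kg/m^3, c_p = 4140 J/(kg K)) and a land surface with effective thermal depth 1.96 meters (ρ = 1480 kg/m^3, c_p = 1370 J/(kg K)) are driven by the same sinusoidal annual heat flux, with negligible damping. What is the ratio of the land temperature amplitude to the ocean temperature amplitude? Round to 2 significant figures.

70

C_ocean = 1020 × 4140 × 65.6 = 2.77×10^8 J/(m²·K).
C_land = 1480 × 1370 × 1.96 = 3.97×10^6 J/(m²·K).
Undamped amplitude ∝ 1/C, so A_land/A_ocean = C_ocean/C_land = 69.7.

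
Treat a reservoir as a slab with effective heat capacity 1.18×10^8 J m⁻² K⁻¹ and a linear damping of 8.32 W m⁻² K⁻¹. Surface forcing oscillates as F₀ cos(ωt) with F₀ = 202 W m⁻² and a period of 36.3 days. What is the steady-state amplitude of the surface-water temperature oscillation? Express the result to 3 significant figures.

0.854 K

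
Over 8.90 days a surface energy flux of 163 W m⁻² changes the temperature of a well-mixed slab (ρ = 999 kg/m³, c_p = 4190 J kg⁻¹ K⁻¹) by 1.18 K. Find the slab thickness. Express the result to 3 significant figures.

25.4 m

Heat input Q = F Δt = 163 × 7.69×10^5 s = 1.25×10^8 J/m².
Required areal heat capacity C = Q / ΔT = 1.06×10^8 J/(m²·K).
Depth D = C / (ρ c_p) = 1.06×10^8 / (999 × 4190) = 25.4 m.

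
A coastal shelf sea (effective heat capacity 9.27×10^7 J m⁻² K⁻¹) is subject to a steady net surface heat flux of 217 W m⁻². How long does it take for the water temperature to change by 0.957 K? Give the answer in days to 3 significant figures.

4.73 days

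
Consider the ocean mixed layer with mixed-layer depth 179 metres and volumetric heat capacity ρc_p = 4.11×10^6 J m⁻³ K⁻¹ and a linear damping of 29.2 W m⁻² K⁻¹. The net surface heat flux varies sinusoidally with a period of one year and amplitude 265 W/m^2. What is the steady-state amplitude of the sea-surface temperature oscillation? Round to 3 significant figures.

1.77 K

Areal heat capacity C = ρc_p × D = 4.11×10^6 × 179 = 7.36×10^8 J m⁻² K⁻¹.
Angular frequency ω = 2π / T = 2π / 3.15×10^7 s = 1.99×10^-7 s⁻¹.
√((Cω)² + λ²) = √((147)² + 29.2²) = 149 W/(m²·K).
Amplitude A = F₀ / √((Cω)²+λ²) = 265 / 149 = 1.77 K.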